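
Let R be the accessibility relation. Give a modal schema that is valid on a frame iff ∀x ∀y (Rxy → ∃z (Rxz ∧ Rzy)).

The condition is density. The C4 schema □□s → □s defines it.
Suppose □□s→□s is valid. Take Rxy and set V(s)={w : xR²w}. Then □□s at x, so □s at x, so s at y, i.e. ∃z(Rxz∧Rzy).

□□s → □s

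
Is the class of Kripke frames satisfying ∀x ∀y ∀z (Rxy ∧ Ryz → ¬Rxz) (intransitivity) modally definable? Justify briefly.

No — not modally definable

If a class were modally definable it would be closed under surjective bounded morphisms (Goldblatt–Thomason).
The 3-cycle (worlds 0,1,2 with 0→1→2→0) is intransitive. Mapping every world to a single reflexive point • is a surjective bounded morphism; the reflexive point is not intransitive (R••∧R•• but R••).
So the class is not modally definable.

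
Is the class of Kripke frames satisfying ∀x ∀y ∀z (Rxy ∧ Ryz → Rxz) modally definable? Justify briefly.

The condition is transitivity. A defining modal formula is □r → □□r.
Suppose □r→□□r is valid. Take Rxy, Ryz and set V(r)={w : Rxw}. Then □r at x, so □□r at x, so □r at y, so r at z, i.e. Rxz.

Yes, by □r → □□r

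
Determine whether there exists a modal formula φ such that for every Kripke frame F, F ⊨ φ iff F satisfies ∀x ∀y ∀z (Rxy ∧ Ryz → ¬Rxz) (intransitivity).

No

Any modally definable frame class is closed under surjective bounded morphisms.
The 5-cycle (worlds a,b,c,d,e with a→b→c→d→e→a) is intransitive. Mapping every world to a single reflexive point • is a surjective bounded morphism; the reflexive point is not intransitive (R••∧R•• but R••).
So no modal formula (or set of formulas) defines exactly the intransitive frames.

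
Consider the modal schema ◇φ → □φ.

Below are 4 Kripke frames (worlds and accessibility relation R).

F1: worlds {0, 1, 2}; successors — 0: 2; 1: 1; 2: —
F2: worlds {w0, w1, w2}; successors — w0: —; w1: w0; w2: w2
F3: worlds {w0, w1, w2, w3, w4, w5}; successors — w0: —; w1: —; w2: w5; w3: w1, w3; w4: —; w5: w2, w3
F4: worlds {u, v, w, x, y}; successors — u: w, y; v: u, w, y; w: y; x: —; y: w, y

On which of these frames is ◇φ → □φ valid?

This is the axiom for partial functionality; its first-order frame correspondent is ∀x ∀y ∀z (Rxy ∧ Rxz → y = z).
F1: satisfies the condition.
F2: satisfies the condition.
F3: fails — w3 sees both w1 and w3.
F4: fails — u sees both w and y.
Valid on: F1, F2.

F1, F2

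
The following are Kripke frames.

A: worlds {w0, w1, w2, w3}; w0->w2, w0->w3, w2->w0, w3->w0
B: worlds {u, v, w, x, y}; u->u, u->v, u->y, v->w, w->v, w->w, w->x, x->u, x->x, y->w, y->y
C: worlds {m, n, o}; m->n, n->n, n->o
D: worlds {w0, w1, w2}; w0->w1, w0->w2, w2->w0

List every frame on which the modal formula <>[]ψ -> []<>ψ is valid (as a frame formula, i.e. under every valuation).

The schema corresponds to convergence: forall x forall y forall z (Rxy & Rxz -> exists w (Ryw & Rzw)).
A: satisfies the condition.
B: fails — Ruv and Ruu but v and u have no common successor.
C: fails — Rnn and Rno but n and o have no common successor.
D: fails — Rw0w1 and Rw0w1 but w1 and w1 have no common successor.

A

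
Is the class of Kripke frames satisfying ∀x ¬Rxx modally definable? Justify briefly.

No — not modally definable

If a class were modally definable it would be closed under surjective bounded morphisms (Goldblatt–Thomason).
The 5-cycle (worlds s,t,u,v,w with s→t→u→v→w→s) is irreflexive, and the map sending every world to a single reflexive point • is a surjective bounded morphism (forth: every edge maps to (•,•); back: every world has a successor). So any modal formula valid on the 5-cycle is also valid on the reflexive point, which is not irreflexive.
Hence irreflexivity is not modally definable.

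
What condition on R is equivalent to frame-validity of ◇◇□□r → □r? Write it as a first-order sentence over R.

∀x ∀y ∀z ((xR²y ∧ xRz) → ∃w (yR²w ∧ z = w))

This is a Sahlqvist (Geach-type) schema ◇^2□^2r → □^1◇^0r.
First-order correspondent: ∀x ∀y ∀z ((xR²y ∧ xRz) → ∃w (yR²w ∧ z = w)).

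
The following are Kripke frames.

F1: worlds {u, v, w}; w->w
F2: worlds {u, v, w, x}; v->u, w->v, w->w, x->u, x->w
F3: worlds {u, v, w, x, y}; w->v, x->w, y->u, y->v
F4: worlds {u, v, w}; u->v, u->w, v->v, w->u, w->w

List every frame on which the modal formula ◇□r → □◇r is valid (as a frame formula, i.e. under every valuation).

F1

Frame correspondent (Sahlqvist): ∀x ∀y ∀z (Rxy ∧ Rxz → ∃w (Ryw ∧ Rzw)) — i.e. convergence.
F1: satisfies the condition.
F2: fails — Rvu and Rvu but u and u have no common successor.
F3: fails — Rwv and Rwv but v and v have no common successor.
F4: fails — Ruv and Ruw but v and w have no common successor.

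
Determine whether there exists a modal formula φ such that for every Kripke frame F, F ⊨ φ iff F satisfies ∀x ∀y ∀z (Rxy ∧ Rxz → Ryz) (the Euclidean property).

Yes, by ◇p → □◇p

This is a Sahlqvist condition; the 5 axiom ◇p → □◇p defines it.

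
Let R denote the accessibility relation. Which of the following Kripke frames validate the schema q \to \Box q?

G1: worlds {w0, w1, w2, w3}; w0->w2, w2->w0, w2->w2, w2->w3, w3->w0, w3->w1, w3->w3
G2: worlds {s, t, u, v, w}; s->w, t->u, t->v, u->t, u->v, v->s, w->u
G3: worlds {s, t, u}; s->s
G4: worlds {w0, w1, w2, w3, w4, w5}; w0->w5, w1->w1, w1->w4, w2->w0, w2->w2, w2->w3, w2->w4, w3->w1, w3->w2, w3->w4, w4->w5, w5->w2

The schema corresponds to a generalized confluence (Geach) condition: \forall x \forall z (xRz \to \exists w (x = w \wedge z = w)).
G1: fails — w0Rw2 but w0 ≠ w2.
G2: fails — sRw but s ≠ w.
G3: ✓.
G4: fails — w0Rw5 but w0 ≠ w5.
Valid on: G3.

G3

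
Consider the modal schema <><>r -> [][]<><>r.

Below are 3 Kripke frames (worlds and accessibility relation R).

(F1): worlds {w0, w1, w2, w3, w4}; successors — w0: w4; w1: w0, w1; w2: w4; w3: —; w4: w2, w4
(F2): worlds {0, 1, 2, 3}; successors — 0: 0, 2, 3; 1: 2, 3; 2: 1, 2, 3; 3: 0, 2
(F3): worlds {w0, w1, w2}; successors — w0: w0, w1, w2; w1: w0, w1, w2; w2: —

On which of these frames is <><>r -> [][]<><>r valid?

This is the axiom for a generalized confluence (Geach) condition; its first-order frame correspondent is forall x forall y forall z ((x R^2 y & x R^2 z) -> exists w (y = w & z R^2 w)).
(F1): fails — w1R²w0, w1R²w0 but no w with w0=w and w0R²w.
(F2): condition met.
(F3): fails — w0R²w0, w0R²w2 but no w with w0=w and w2R²w.

(F2)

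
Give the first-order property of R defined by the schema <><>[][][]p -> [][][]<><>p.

forall x forall y forall z ((x R^2 y & x R^3 z) -> exists w (y R^3 w & z R^2 w))

This is a Sahlqvist (Geach-type) schema ◇^2□^3p → □^3◇^2p.
First-order correspondent: forall x forall y forall z ((x R^2 y & x R^3 z) -> exists w (y R^3 w & z R^2 w)).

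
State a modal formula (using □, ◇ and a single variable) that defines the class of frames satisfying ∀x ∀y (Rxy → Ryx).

A defining formula is s → □◇s (the B axiom).
Suppose s→□◇s is valid. Take Rxy and set V(s)={x}. Then s at x, so □◇s at x, so ◇s at y, so some z with Ryz has s; z=x, i.e. Ryx.

s → □◇s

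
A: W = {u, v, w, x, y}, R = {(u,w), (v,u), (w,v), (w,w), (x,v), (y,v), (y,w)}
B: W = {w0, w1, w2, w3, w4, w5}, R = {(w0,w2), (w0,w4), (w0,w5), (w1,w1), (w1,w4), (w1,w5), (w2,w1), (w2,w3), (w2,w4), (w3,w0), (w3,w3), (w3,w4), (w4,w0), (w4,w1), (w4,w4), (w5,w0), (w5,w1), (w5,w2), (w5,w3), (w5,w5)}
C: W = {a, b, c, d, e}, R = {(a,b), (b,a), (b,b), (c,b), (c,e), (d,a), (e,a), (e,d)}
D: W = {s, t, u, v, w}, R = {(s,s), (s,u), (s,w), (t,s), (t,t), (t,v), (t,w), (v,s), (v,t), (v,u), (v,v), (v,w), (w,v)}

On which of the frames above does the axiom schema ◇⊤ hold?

Frame correspondent (Sahlqvist): ∀x ∃y Rxy — i.e. seriality.
A: ✓.
B: ✓.
C: ✓.
D: fails — world u has no successor.
Valid on: A, B, C.

A, B, C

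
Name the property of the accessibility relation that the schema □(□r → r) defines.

This is the T□ axiom.
Its frame correspondent is shift-reflexivity — ∀x ∀y (Rxy → Ryy).

shift-reflexivity: ∀x ∀y (Rxy → Ryy)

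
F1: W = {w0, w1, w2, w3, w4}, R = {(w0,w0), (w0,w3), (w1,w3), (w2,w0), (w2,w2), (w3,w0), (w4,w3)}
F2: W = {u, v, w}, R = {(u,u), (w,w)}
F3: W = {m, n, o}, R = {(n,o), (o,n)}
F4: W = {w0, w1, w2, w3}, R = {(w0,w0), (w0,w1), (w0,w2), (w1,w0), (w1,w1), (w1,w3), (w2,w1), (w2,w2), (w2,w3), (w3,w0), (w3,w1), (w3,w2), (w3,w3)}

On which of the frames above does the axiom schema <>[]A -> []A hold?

Frame correspondent (Sahlqvist): forall x forall y forall z (Rxy & Rxz -> Ryz) — i.e. the Euclidean property.
F1: fails — Rw0w3 and Rw0w3 but not Rw3w3.
F2: condition met.
F3: fails — Rno and Rno but not Roo.
F4: fails — Rw0w1 and Rw0w2 but not Rw1w2.

F2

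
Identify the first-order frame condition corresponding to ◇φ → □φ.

partial functionality

Suppose ◇φ→□φ is valid. Take Rxy, Rxz and set V(φ)={y}. Then ◇φ at x, so □φ at x, so φ at z, i.e. z=y.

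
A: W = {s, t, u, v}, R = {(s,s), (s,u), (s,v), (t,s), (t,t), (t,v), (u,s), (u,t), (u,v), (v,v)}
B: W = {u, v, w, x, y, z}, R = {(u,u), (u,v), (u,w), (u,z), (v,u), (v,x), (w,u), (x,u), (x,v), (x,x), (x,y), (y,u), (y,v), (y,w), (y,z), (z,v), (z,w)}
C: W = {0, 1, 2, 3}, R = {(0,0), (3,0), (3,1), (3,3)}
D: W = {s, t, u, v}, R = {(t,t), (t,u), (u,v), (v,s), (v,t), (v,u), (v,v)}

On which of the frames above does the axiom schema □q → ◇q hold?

A, B

This is the axiom for seriality; its first-order frame correspondent is ∀x ∃y Rxy.
A: satisfies the condition.
B: satisfies the condition.
C: fails — world 1 has no successor.
D: fails — world s has no successor.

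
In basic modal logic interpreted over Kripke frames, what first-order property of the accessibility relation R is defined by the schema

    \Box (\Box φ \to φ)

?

Shift-reflexivity

Suppose □(□φ→φ) is valid. Take Rxy and set V(φ)={w : Ryw}. Then at y, □φ holds; since □(□φ→φ) at x, □φ→φ at y, so φ at y, i.e. Ryy.
The converse is a direct semantic check.
Frame condition: \forall x \forall y (Rxy \to Ryy).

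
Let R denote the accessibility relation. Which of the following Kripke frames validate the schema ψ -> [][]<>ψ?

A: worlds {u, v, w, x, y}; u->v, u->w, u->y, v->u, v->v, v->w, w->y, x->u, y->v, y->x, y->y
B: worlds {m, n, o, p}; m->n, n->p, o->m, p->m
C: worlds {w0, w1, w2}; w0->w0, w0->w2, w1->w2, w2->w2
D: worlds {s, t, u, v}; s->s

D

This is the axiom for a generalized confluence (Geach) condition; its first-order frame correspondent is forall x forall z (x R^2 z -> exists w (x = w & zRw)).
A: fails — uR²u but no t with u=t and uRt.
B: fails — oR²n but no w with o=w and nRw.
C: fails — w0R²w2 but no w with w0=w and w2Rw.
D: condition met.
Valid on: D.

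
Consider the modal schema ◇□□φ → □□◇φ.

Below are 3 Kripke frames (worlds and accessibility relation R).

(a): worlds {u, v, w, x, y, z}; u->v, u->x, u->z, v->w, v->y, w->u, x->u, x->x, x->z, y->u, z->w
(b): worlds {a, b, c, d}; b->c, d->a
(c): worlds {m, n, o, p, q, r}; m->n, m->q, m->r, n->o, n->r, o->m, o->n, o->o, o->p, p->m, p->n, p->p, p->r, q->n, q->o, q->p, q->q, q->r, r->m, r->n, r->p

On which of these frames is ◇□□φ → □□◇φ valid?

(b), (c)

This is the axiom for a generalized confluence (Geach) condition; its first-order frame correspondent is ∀x ∀y ∀z ((xRy ∧ xR²z) → ∃w (yR²w ∧ zRw)).
(a): fails — uRv, uR²u but no t with vR²t and uRt.
(b): ✓.
(c): ✓.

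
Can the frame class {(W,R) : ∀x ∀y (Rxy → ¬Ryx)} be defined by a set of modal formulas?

If a class were modally definable it would be closed under surjective bounded morphisms (Goldblatt–Thomason).
The 4-cycle (worlds 0,1,2,3 with 0→1→2→3→0) is asymmetric. Mapping every world to a single reflexive point • is a surjective bounded morphism, and the reflexive point is not asymmetric (R•• but asymmetry requires ¬R••).
Hence asymmetry is not modally definable.

No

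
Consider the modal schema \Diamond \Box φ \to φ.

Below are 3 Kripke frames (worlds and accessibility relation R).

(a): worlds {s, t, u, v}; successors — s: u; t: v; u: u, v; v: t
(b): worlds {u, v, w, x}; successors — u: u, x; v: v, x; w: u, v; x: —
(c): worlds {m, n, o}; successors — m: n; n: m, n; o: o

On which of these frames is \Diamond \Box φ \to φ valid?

(c)

This is the axiom for symmetry; its first-order frame correspondent is \forall x \forall y (Rxy \to Ryx).
(a): fails — Ruv but not Rvu.
(b): fails — Rwu but not Ruw.
(c): ✓.
Valid on: (c).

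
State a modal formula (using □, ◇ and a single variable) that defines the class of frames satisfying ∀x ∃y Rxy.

□ψ → ◇ψ

This is seriality; the standard corresponding axiom is D: □ψ → ◇ψ.
Suppose □ψ→◇ψ is valid. At any x set V(ψ)=W. Then □ψ at x, so ◇ψ at x, so x has a successor.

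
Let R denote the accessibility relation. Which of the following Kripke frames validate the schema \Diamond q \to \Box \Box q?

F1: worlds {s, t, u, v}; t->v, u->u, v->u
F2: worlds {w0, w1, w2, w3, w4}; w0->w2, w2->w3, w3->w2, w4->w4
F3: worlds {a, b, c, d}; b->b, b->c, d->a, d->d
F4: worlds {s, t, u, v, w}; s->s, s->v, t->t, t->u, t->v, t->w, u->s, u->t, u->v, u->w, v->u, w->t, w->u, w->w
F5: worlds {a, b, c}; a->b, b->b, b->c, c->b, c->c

This is the axiom for a generalized confluence (Geach) condition; its first-order frame correspondent is \forall x \forall y \forall z ((xRy \wedge x R^2 z) \to \exists w (y = w \wedge z = w)).
F1: fails — tRv, tR²u but v ≠ u.
F2: fails — w0Rw2, w0R²w3 but w2 ≠ w3.
F3: fails — bRb, bR²c but b ≠ c.
F4: fails — sRs, sR²u but s ≠ u.
F5: fails — aRb, aR²c but b ≠ c.
Valid on no frame.

none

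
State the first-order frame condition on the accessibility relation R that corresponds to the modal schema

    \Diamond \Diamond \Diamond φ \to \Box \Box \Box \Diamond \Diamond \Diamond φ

This is a Sahlqvist (Geach-type) schema ◇^3□^0φ → □^3◇^3φ.
Minimal-valuation argument: fix x; take any y with xR^3y and any z with xR^3z. Set V(φ) to the set of worlds R-reachable from y in exactly 0 steps. Then □^0φ holds at y, so the antecedent holds at x; validity forces ◇^3φ at z, giving a w with zR^3w and yR^0w.
First-order correspondent: \forall x \forall y \forall z ((x R^3 y \wedge x R^3 z) \to \exists w (y = w \wedge z R^3 w)).

\forall x \forall y \forall z ((x R^3 y \wedge x R^3 z) \to \exists w (y = w \wedge z R^3 w))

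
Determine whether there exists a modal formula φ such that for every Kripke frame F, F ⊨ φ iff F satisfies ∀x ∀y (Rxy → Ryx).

The condition is symmetry. A defining modal formula is r → □◇r.
Suppose r→□◇r is valid. Take Rxy and set V(r)={x}. Then r at x, so □◇r at x, so ◇r at y, so some z with Ryz has r; z=x, i.e. Ryx.

Definable; r → □◇r defines it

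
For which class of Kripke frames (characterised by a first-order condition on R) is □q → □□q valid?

transitivity

Suppose □q→□□q is valid. Take Rxy, Ryz and set V(q)={w : Rxw}. Then □q at x, so □□q at x, so □q at y, so q at z, i.e. Rxz.
Conversely, any frame satisfying ∀x ∀y ∀z (Rxy ∧ Ryz → Rxz) validates the schema.
So the correspondent is transitivity.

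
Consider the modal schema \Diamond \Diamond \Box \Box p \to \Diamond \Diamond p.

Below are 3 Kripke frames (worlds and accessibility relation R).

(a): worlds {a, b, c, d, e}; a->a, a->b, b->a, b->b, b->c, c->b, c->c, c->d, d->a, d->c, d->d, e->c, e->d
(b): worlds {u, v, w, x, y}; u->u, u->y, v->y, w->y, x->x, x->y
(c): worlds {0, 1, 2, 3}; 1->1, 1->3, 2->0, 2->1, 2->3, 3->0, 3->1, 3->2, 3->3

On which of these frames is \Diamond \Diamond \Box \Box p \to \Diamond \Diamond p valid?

Frame correspondent (Sahlqvist): \forall x \forall y (x R^2 y \to \exists w (y R^2 w \wedge x R^2 w)) — i.e. a generalized confluence (Geach) condition.
(a): satisfies the condition.
(b): fails — uR²y but no t with yR²t and uR²t.
(c): fails — 1R²0 but no w with 0R²w and 1R²w.

(a)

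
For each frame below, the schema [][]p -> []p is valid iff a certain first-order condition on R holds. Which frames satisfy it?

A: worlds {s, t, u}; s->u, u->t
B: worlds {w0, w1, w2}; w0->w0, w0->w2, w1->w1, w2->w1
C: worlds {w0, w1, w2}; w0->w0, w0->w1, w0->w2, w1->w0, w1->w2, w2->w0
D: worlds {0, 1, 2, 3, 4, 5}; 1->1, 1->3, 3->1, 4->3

This is the axiom for density; its first-order frame correspondent is forall x forall y (Rxy -> exists z (Rxz & Rzy)).
A: fails — Rsu but no z with Rsz and Rzu.
B: ✓.
C: ✓.
D: fails — R43 but no z with R4z and Rz3.

B, C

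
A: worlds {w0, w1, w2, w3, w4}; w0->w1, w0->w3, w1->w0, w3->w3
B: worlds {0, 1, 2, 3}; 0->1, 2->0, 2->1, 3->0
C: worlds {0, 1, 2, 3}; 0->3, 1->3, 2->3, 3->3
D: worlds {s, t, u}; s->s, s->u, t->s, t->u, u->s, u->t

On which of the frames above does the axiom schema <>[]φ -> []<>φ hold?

C, D

The schema corresponds to convergence: forall x forall y forall z (Rxy & Rxz -> exists w (Ryw & Rzw)).
A: fails — Rw0w1 and Rw0w3 but w1 and w3 have no common successor.
B: fails — R01 and R01 but 1 and 1 have no common successor.
C: holds.
D: holds.
Valid on: C, D.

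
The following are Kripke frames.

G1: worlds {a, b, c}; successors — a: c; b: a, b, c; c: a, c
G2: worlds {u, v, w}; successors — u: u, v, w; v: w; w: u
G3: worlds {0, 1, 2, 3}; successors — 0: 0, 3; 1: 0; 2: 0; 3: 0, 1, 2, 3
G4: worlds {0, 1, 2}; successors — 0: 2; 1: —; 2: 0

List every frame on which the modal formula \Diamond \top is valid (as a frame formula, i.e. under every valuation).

The schema corresponds to seriality: \forall x \exists y Rxy.
G1: ✓.
G2: ✓.
G3: ✓.
G4: fails — world 1 has no successor.

G1, G2, G3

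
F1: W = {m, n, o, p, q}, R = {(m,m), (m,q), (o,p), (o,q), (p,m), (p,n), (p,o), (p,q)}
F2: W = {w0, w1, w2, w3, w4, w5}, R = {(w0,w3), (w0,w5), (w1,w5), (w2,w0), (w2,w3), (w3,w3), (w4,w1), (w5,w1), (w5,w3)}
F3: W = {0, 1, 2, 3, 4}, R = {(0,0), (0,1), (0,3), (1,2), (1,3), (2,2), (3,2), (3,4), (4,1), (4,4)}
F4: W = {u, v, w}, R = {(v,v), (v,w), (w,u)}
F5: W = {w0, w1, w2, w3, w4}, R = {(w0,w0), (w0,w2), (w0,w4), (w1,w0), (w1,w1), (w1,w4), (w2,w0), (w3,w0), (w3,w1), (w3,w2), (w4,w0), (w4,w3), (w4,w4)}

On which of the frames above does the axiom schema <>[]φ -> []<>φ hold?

This is the axiom for convergence; its first-order frame correspondent is forall x forall y forall z (Rxy & Rxz -> exists w (Ryw & Rzw)).
F1: fails — Rmq and Rmq but q and q have no common successor.
F2: fails — Rw5w1 and Rw5w3 but w1 and w3 have no common successor.
F3: fails — R00 and R03 but 0 and 3 have no common successor.
F4: fails — Rvv and Rvw but v and w have no common successor.
F5: satisfies the condition.

F5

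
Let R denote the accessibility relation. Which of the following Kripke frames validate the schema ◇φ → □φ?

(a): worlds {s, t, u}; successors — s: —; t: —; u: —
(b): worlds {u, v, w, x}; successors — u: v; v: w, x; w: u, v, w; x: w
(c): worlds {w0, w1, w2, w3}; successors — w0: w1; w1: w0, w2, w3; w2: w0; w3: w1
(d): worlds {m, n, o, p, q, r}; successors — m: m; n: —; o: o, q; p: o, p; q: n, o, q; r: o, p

This is the axiom for partial functionality; its first-order frame correspondent is ∀x ∀y ∀z (Rxy ∧ Rxz → y = z).
(a): ✓.
(b): fails — v sees both w and x.
(c): fails — w1 sees both w0 and w2.
(d): fails — o sees both o and q.

(a)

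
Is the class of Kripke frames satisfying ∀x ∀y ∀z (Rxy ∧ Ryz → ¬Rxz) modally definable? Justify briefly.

No — not modally definable

Any modally definable frame class is closed under surjective bounded morphisms.
The 5-cycle (worlds s,t,u,v,w with s→t→u→v→w→s) is intransitive. Mapping every world to a single reflexive point • is a surjective bounded morphism; the reflexive point is not intransitive (R••∧R•• but R••).
Hence intransitivity is not modally definable.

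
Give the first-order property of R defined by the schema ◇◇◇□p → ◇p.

∀x ∀y (xR³y → ∃w (yRw ∧ xRw))

This is a Sahlqvist (Geach-type) schema ◇^3□^1p → □^0◇^1p.
Minimal-valuation argument: fix x; take any y with xR^3y and any z with xR^0z. Set V(p) to the set of worlds R-reachable from y in exactly 1 step. Then □^1p holds at y, so the antecedent holds at x; validity forces ◇^1p at z, giving a w with zR^1w and yR^1w.
First-order correspondent: ∀x ∀y (xR³y → ∃w (yRw ∧ xRw)).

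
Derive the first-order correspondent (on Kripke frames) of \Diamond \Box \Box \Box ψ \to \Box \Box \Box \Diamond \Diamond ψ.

This is a Sahlqvist (Geach-type) schema ◇^1□^3ψ → □^3◇^2ψ.
Minimal-valuation argument: fix x; take any y with xR^1y and any z with xR^3z. Set V(ψ) to the set of worlds R-reachable from y in exactly 3 steps. Then □^3ψ holds at y, so the antecedent holds at x; validity forces ◇^2ψ at z, giving a w with zR^2w and yR^3w.
First-order correspondent: \forall x \forall y \forall z ((xRy \wedge x R^3 z) \to \exists w (y R^3 w \wedge z R^2 w)).

\forall x \forall y \forall z ((xRy \wedge x R^3 z) \to \exists w (y R^3 w \wedge z R^2 w))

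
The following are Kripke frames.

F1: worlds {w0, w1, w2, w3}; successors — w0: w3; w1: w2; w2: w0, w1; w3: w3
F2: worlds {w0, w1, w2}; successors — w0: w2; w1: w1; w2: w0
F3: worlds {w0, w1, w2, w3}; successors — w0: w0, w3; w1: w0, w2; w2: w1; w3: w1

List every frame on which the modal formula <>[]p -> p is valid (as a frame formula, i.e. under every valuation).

F2

The schema corresponds to symmetry: forall x forall y (Rxy -> Ryx).
F1: fails — Rw0w3 but not Rw3w0.
F2: satisfies the condition.
F3: fails — Rw1w0 but not Rw0w1.
Valid on: F2.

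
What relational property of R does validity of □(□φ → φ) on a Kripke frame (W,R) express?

This schema is the T□ axiom.
Its frame correspondent is shift-reflexivity — ∀x ∀y (Rxy → Ryy).

shift-reflexivity: ∀x ∀y (Rxy → Ryy)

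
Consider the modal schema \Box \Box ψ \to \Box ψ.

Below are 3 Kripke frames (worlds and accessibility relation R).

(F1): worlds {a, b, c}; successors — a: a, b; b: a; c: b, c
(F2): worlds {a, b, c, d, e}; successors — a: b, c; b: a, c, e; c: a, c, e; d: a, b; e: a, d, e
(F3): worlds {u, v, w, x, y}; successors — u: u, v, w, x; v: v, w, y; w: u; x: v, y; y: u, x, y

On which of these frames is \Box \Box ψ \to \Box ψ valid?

The schema corresponds to density: \forall x \forall y (Rxy \to \exists z (Rxz \wedge Rzy)).
(F1): ✓.
(F2): fails — Rab but no z with Raz and Rzb.
(F3): ✓.
Valid on: (F1), (F3).

(F1), (F3)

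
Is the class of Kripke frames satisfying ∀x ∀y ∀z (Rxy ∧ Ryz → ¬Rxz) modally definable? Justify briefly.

Not definable by any modal formula

Any modally definable frame class is closed under surjective bounded morphisms.
The 3-cycle (worlds 0,1,2 with 0→1→2→0) is intransitive. Mapping every world to a single reflexive point • is a surjective bounded morphism; the reflexive point is not intransitive (R••∧R•• but R••).
So no modal formula (or set of formulas) defines exactly the intransitive frames.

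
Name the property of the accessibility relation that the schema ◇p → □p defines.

partial functionality

This is the CD axiom.
It corresponds to partial functionality: ∀x ∀y ∀z (Rxy ∧ Rxz → y = z).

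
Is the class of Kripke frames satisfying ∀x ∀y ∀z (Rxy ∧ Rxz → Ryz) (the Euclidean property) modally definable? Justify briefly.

Yes: it is the Euclidean property, defined by the 5 schema ◇r → □◇r.
Suppose ◇r→□◇r is valid. Take Rxy, Rxz and set V(r)={y}. Then ◇r at x, so □◇r at x, so ◇r at z, so some w with Rzw has r; w=y, i.e. Rzy. By symmetry of the argument, Ryz.

Yes — defined by ◇r → □◇r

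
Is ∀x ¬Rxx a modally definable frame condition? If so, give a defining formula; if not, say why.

Modal frame validity is preserved under surjective bounded morphisms.
The 3-cycle (worlds s,t,u with s→t→u→s) is irreflexive, and the map sending every world to a single reflexive point • is a surjective bounded morphism (forth: every edge maps to (•,•); back: every world has a successor). So any modal formula valid on the 3-cycle is also valid on the reflexive point, which is not irreflexive.
So the class is not modally definable.

Not modally definable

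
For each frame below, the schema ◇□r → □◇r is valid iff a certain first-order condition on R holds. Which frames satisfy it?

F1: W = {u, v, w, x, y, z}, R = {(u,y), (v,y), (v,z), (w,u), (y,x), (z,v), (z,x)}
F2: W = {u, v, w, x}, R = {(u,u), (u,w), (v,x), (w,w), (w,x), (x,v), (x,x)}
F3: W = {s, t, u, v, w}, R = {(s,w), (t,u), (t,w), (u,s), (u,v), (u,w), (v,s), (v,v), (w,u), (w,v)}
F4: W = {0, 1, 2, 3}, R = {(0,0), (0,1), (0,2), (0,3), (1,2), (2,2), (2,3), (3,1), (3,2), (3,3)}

This is the axiom for convergence; its first-order frame correspondent is ∀x ∀y ∀z (Rxy ∧ Rxz → ∃w (Ryw ∧ Rzw)).
F1: fails — Ryx and Ryx but x and x have no common successor.
F2: holds.
F3: fails — Ruv and Rus but v and s have no common successor.
F4: holds.
Valid on: F2, F4.

F2, F4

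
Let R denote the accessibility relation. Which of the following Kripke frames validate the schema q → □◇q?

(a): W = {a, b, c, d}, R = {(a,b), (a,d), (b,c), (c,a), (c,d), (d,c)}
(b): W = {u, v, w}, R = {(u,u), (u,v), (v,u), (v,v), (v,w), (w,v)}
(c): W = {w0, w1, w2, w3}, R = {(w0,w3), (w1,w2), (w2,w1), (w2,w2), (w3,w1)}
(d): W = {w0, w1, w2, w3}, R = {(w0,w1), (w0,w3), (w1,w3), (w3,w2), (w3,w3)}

This is the axiom for symmetry; its first-order frame correspondent is ∀x ∀y (Rxy → Ryx).
(a): fails — Rbc but not Rcb.
(b): ✓.
(c): fails — Rw3w1 but not Rw1w3.
(d): fails — Rw3w2 but not Rw2w3.
Valid on: (b).

(b)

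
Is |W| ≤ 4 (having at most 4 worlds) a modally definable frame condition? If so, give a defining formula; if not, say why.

Modal frame validity is preserved under disjoint unions.
Any modal formula valid on each of 5 disjoint one-world frames is valid on their disjoint union (validity is preserved under disjoint unions). Each one-world frame has |W|=1≤4, but the union has |W|=5.
So no modal formula (or set of formulas) defines exactly the |W|≤4 frames.

No — not modally definable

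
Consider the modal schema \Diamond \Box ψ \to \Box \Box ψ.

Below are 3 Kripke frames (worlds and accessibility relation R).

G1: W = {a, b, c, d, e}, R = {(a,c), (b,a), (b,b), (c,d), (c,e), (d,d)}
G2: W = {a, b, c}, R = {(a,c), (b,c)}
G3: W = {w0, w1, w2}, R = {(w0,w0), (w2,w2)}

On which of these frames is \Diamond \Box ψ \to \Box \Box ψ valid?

This is the axiom for a generalized confluence (Geach) condition; its first-order frame correspondent is \forall x \forall y \forall z ((xRy \wedge x R^2 z) \to \exists w (yRw \wedge z = w)).
G1: fails — bRa, bR²a but no w with aRw and a=w.
G2: holds.
G3: holds.
Valid on: G2, G3.

G2, G3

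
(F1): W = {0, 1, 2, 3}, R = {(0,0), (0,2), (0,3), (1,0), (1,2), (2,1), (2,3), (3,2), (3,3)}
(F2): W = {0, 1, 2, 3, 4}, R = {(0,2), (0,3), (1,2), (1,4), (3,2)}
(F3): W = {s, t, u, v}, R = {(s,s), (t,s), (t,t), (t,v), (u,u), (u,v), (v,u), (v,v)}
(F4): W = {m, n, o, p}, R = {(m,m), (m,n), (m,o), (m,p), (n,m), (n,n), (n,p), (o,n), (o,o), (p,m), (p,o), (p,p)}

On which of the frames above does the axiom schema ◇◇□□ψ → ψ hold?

(F4)

This is the axiom for a generalized confluence (Geach) condition; its first-order frame correspondent is ∀x ∀y (xR²y → ∃w (yR²w ∧ x = w)).
(F1): fails — 0R²3 but no w with 3R²w and 0=w.
(F2): fails — 0R²2 but no w with 2R²w and 0=w.
(F3): fails — tR²s but no w with sR²w and t=w.
(F4): holds.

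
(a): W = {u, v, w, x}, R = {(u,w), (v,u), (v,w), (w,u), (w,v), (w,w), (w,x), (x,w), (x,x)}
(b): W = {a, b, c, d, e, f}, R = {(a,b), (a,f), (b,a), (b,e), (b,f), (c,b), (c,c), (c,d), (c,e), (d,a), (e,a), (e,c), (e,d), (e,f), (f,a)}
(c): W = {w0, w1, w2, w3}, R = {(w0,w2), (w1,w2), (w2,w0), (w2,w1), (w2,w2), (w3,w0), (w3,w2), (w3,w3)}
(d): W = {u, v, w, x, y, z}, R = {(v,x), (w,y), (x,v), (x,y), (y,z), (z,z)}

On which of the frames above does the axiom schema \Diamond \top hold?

(a), (b), (c)

This is the axiom for seriality; its first-order frame correspondent is \forall x \exists y Rxy.
(a): satisfies the condition.
(b): satisfies the condition.
(c): satisfies the condition.
(d): fails — world u has no successor.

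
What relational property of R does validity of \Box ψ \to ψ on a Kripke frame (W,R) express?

This schema is the T axiom.
Its frame correspondent is reflexivity — \forall x Rxx.

reflexivity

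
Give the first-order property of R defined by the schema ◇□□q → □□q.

This is a Sahlqvist (Geach-type) schema ◇^1□^2q → □^2◇^0q.
Minimal-valuation argument: fix x; take any y with xR^1y and any z with xR^2z. Set V(q) to the set of worlds R-reachable from y in exactly 2 steps. Then □^2q holds at y, so the antecedent holds at x; validity forces ◇^0q at z, giving a w with zR^0w and yR^2w.
First-order correspondent: ∀x ∀y ∀z ((xRy ∧ xR²z) → ∃w (yR²w ∧ z = w)).

∀x ∀y ∀z ((xRy ∧ xR²z) → ∃w (yR²w ∧ z = w))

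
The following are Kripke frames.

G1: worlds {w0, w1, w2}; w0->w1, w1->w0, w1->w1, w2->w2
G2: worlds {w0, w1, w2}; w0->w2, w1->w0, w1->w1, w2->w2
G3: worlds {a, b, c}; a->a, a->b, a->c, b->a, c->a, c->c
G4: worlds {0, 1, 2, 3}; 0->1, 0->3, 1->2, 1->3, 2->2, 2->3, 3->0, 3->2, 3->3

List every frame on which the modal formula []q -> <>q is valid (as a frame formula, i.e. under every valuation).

Frame correspondent (Sahlqvist): forall x exists y Rxy — i.e. seriality.
G1: condition met.
G2: condition met.
G3: condition met.
G4: condition met.

G1, G2, G3, G4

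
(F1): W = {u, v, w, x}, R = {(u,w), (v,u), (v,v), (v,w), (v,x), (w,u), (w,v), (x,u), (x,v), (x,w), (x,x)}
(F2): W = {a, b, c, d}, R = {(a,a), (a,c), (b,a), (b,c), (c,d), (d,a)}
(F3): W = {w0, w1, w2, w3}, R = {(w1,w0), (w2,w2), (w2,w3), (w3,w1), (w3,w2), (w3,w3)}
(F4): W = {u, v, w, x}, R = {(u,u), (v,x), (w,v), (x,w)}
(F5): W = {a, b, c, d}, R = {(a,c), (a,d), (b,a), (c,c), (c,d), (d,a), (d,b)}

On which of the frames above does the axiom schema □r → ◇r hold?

Frame correspondent (Sahlqvist): ∀x ∃y Rxy — i.e. seriality.
(F1): holds.
(F2): holds.
(F3): fails — world w0 has no successor.
(F4): holds.
(F5): holds.

(F1), (F2), (F4), (F5)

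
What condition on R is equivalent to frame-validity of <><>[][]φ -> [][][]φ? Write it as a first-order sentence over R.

This is a Sahlqvist (Geach-type) schema ◇^2□^2φ → □^3◇^0φ.
Minimal-valuation argument: fix x; take any y with xR^2y and any z with xR^3z. Set V(φ) to the set of worlds R-reachable from y in exactly 2 steps. Then □^2φ holds at y, so the antecedent holds at x; validity forces ◇^0φ at z, giving a w with zR^0w and yR^2w.
First-order correspondent: forall x forall y forall z ((x R^2 y & x R^3 z) -> exists w (y R^2 w & z = w)).

forall x forall y forall z ((x R^2 y & x R^3 z) -> exists w (y R^2 w & z = w))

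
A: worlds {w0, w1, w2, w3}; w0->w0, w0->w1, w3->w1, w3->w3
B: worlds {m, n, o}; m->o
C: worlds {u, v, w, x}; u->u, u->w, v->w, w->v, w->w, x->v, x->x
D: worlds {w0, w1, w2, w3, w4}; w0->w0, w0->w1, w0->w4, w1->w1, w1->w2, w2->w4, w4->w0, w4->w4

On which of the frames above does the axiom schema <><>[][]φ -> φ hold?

Frame correspondent (Sahlqvist): forall x forall y (x R^2 y -> exists w (y R^2 w & x = w)) — i.e. a generalized confluence (Geach) condition.
A: fails — w0R²w1 but no w with w1R²w and w0=w.
B: condition met.
C: fails — uR²v but no t with vR²t and u=t.
D: fails — w0R²w1 but no w with w1R²w and w0=w.
Valid on: B.

B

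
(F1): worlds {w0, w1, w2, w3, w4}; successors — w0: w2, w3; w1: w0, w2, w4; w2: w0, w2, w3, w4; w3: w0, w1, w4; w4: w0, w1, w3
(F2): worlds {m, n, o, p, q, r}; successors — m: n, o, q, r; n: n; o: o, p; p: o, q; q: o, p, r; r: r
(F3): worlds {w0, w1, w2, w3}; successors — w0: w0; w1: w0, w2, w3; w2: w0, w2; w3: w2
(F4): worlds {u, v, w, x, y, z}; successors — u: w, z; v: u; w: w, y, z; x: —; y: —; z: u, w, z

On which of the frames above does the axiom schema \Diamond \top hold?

Frame correspondent (Sahlqvist): \forall x \exists y Rxy — i.e. seriality.
(F1): holds.
(F2): holds.
(F3): holds.
(F4): fails — world x has no successor.

(F1), (F2), (F3)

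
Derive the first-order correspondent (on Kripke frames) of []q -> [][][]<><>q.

This is a Sahlqvist (Geach-type) schema ◇^0□^1q → □^3◇^2q.
Minimal-valuation argument: fix x; take any y with xR^0y and any z with xR^3z. Set V(q) to the set of worlds R-reachable from y in exactly 1 step. Then □^1q holds at y, so the antecedent holds at x; validity forces ◇^2q at z, giving a w with zR^2w and yR^1w.
First-order correspondent: forall x forall z (x R^3 z -> exists w (xRw & z R^2 w)).

forall x forall z (x R^3 z -> exists w (xRw & z R^2 w))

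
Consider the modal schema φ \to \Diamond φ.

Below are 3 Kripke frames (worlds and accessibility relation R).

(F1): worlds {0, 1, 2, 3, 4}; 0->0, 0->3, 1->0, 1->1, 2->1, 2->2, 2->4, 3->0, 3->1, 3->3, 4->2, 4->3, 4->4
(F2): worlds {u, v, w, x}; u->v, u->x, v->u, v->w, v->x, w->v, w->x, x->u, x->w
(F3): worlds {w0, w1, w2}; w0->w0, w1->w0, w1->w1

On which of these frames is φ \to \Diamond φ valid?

(F1)

Frame correspondent (Sahlqvist): \forall x Rxx — i.e. reflexivity.
(F1): satisfies the condition.
(F2): fails — world u does not see itself.
(F3): fails — world w2 does not see itself.
Valid on: (F1).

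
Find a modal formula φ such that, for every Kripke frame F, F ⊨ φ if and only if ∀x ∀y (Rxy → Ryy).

A defining formula is □(□r → r) (the T□ axiom).
Suppose □(□r→r) is valid. Take Rxy and set V(r)={w : Ryw}. Then at y, □r holds; since □(□r→r) at x, □r→r at y, so r at y, i.e. Ryy.

□(□r → r)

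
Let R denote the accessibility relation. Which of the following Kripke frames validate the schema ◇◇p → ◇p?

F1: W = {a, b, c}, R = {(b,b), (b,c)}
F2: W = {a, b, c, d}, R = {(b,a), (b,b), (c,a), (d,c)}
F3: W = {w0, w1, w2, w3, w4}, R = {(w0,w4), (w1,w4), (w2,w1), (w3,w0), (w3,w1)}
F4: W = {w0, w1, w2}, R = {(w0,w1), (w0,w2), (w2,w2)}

The schema corresponds to transitivity: ∀x ∀y ∀z (Rxy ∧ Ryz → Rxz).
F1: ✓.
F2: fails — Rdc and Rca but not Rda.
F3: fails — Rw3w1 and Rw1w4 but not Rw3w4.
F4: ✓.

F1, F4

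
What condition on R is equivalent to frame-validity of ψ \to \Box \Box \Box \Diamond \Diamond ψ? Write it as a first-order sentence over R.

This is a Sahlqvist (Geach-type) schema ◇^0□^0ψ → □^3◇^2ψ.
First-order correspondent: \forall x \forall z (x R^3 z \to \exists w (x = w \wedge z R^2 w)).

\forall x \forall z (x R^3 z \to \exists w (x = w \wedge z R^2 w))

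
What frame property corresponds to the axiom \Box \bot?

emptiness of R

□⊥ is valid iff no world has any successor (otherwise □⊥ fails at any world with one).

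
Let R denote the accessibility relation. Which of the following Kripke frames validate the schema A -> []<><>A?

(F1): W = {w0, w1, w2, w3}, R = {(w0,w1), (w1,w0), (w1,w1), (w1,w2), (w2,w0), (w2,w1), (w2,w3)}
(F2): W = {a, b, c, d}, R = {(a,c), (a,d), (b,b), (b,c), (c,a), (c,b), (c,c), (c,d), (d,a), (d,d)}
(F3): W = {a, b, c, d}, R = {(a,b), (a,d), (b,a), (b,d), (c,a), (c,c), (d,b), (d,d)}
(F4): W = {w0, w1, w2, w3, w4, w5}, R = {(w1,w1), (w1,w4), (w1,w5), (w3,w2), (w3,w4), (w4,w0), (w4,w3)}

Frame correspondent (Sahlqvist): forall x forall z (xRz -> exists w (x = w & z R^2 w)) — i.e. a generalized confluence (Geach) condition.
(F1): fails — w2Rw3 but no w with w2=w and w3R²w.
(F2): holds.
(F3): fails — aRb but no w with a=w and bR²w.
(F4): fails — w1Rw4 but no w with w1=w and w4R²w.

(F2)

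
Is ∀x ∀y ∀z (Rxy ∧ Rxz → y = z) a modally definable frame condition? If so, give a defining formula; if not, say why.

The condition is partial functionality. A defining modal formula is ◇q → □q.

Definable; ◇q → □q defines it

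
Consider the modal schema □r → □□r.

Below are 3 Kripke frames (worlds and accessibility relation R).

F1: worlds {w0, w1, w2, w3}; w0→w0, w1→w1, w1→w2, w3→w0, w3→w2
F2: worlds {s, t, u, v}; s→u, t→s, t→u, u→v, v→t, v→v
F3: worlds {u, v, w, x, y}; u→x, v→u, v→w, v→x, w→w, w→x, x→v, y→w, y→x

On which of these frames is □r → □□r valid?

F1

The schema corresponds to transitivity: ∀x ∀y ∀z (Rxy ∧ Ryz → Rxz).
F1: holds.
F2: fails — Ruv and Rvt but not Rut.
F3: fails — Ryx and Rxv but not Ryv.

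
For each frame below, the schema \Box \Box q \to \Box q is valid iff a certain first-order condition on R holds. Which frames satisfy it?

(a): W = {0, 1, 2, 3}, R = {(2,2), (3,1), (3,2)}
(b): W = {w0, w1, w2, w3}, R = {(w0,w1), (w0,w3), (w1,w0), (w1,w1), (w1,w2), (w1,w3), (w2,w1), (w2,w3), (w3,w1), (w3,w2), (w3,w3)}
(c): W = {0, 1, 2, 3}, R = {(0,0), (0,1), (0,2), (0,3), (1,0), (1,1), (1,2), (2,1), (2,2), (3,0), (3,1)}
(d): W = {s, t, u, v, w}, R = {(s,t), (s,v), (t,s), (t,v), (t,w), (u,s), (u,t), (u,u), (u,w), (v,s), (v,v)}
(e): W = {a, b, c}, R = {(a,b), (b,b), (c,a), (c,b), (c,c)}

This is the axiom for density; its first-order frame correspondent is \forall x \forall y (Rxy \to \exists z (Rxz \wedge Rzy)).
(a): fails — R31 but no z with R3z and Rz1.
(b): holds.
(c): holds.
(d): fails — Rtw but no z with Rtz and Rzw.
(e): holds.
Valid on: (b), (c), (e).

(b), (c), (e)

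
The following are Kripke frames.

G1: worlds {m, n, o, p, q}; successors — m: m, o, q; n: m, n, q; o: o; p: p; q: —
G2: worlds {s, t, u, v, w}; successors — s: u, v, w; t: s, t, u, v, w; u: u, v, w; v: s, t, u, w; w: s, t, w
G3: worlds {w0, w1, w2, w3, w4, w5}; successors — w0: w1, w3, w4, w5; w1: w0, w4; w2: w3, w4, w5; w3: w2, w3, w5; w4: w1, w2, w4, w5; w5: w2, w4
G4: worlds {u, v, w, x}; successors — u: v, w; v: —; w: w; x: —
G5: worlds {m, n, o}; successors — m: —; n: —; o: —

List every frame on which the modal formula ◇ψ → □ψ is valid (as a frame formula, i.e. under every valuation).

G5

Frame correspondent (Sahlqvist): ∀x ∀y ∀z (Rxy ∧ Rxz → y = z) — i.e. partial functionality.
G1: fails — m sees both m and o.
G2: fails — s sees both u and v.
G3: fails — w0 sees both w1 and w3.
G4: fails — u sees both v and w.
G5: ✓.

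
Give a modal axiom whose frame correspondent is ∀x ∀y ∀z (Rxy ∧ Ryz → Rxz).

This is transitivity; the standard corresponding axiom is 4: □p → □□p.
Suppose □p→□□p is valid. Take Rxy, Ryz and set V(p)={w : Rxw}. Then □p at x, so □□p at x, so □p at y, so p at z, i.e. Rxz.

□p → □□p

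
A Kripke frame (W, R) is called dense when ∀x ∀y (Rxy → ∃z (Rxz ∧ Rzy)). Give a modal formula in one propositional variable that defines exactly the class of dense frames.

□□ψ → □ψ

A defining formula is □□ψ → □ψ (the C4 axiom).
Suppose □□ψ→□ψ is valid. Take Rxy and set V(ψ)={w : xR²w}. Then □□ψ at x, so □ψ at x, so ψ at y, i.e. ∃z(Rxz∧Rzy).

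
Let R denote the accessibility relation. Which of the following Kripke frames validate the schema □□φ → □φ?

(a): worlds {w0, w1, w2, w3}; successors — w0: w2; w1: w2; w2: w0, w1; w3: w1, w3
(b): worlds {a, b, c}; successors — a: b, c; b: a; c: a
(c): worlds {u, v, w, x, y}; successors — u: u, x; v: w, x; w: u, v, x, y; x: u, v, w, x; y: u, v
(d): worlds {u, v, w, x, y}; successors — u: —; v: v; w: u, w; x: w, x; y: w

Frame correspondent (Sahlqvist): ∀x ∀y (Rxy → ∃z (Rxz ∧ Rzy)) — i.e. density.
(a): fails — Rw1w2 but no z with Rw1z and Rzw2.
(b): fails — Rac but no z with Raz and Rzc.
(c): fails — Rwy but no z with Rwz and Rzy.
(d): condition met.
Valid on: (d).

(d)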